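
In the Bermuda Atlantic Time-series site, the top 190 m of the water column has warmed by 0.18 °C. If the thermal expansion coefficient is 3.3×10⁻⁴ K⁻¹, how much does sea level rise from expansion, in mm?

Δh = αΔT·H = 3.3×10⁻⁴ × 0.18 × 190 = 0.011286 m

Δh ≈ 11.3 mm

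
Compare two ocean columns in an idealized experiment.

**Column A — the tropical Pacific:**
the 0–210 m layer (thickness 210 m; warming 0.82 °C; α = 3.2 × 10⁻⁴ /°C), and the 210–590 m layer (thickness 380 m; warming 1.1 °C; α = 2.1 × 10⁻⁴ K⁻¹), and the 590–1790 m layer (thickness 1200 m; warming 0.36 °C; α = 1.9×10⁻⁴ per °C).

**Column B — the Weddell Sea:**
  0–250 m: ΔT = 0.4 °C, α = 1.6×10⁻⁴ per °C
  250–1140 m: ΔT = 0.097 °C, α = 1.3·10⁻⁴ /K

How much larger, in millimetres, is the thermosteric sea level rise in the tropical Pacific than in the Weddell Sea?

A 3.2×10⁻⁴ × 0.82 × 210 = 0.055104 m
A 1.1 × 2.1×10⁻⁴ × 380 = 0.08778 m
A 590–1790 m: 1.9×10⁻⁴ × 0.36 × 1200 = 0.08208 m
A total: 0.224964 m
B 0–250 m: 1.6×10⁻⁴ × 250 × 0.4 = 0.01600 m
B Layer 2: 0.097 × 1.3×10⁻⁴ × 890 = 0.0112229 m
B total: 0.0272229 m
Difference: 0.224964 − 0.0272229 = 0.1977411 m

198 mm larger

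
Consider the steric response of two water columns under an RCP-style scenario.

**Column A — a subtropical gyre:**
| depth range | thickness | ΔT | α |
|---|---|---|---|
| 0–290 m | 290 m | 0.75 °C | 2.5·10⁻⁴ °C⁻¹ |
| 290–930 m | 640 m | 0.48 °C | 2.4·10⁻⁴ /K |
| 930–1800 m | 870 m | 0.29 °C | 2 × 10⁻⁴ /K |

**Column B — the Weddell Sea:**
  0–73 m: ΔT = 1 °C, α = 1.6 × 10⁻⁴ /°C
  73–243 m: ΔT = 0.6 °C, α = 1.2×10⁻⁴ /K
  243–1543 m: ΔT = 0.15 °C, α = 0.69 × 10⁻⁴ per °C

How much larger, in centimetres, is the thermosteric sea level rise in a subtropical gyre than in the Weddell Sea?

14 cm

A 0–290 m: 2.5×10⁻⁴ × 290 × 0.75 = 0.054375 m
A Layer 2: 2.4×10⁻⁴ × 0.48 × 640 = 0.073728 m
A 0.29 × 2×10⁻⁴ × 870 = 0.05046 m
A total: 0.178563 m
B Layer 1: 1 × 73 × 1.6×10⁻⁴ = 0.01168 m
B Layer 2: 1.2×10⁻⁴ × 0.6 × 170 = 0.01224 m
B 243–1543 m: 0.15 × 0.69×10⁻⁴ × 1300 = 0.013455 m
B total: 0.037375 m
Difference: 0.178563 − 0.037375 = 0.141188 m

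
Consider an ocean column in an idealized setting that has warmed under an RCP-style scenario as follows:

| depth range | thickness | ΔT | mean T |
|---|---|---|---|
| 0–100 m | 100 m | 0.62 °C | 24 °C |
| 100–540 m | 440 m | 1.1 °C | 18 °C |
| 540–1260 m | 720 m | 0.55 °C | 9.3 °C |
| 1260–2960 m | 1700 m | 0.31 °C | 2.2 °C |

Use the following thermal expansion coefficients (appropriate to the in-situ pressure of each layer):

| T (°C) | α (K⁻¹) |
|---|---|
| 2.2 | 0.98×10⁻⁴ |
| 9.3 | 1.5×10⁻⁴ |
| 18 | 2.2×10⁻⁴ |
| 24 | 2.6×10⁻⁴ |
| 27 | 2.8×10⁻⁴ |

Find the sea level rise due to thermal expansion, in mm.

about 234 mm

Layer 1 at 24 °C → α = 2.6×10⁻⁴ K⁻¹
Layer 2 at 18 °C → α = 2.2×10⁻⁴ K⁻¹
Layer 3 at 9.3 °C → α = 1.5×10⁻⁴ K⁻¹
Layer 4 at 2.2 °C → α = 0.98×10⁻⁴ K⁻¹
Layer 1: 0.62 × 100 × 2.6×10⁻⁴ = 0.01612 m
Layer 2: 1.1 × 440 × 2.2×10⁻⁴ = 0.10648 m
1.5×10⁻⁴ × 720 × 0.55 = 0.05940 m
1260–2960 m: 1700 × 0.98×10⁻⁴ × 0.31 = 0.051646 m
Δh = 0.01612 + 0.10648 + 0.05940 + 0.051646 = 0.233646 m ≈ 234 mm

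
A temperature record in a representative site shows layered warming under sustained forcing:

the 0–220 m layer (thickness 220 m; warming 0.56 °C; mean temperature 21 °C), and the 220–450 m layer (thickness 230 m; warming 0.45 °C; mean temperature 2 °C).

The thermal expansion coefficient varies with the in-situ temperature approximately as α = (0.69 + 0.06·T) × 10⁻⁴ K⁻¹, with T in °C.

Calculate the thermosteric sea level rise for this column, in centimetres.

3.2 cm of thermosteric rise

Layer 1: α = (0.69 + 0.06×21)×10⁻⁴ = 1.95×10⁻⁴ K⁻¹
Layer 2: α = (0.69 + 0.06×2)×10⁻⁴ = 0.81×10⁻⁴ K⁻¹
Layer 1: 0.56 × 1.95×10⁻⁴ × 220 = 0.024024 m
220–450 m: 0.81×10⁻⁴ × 0.45 × 230 = 0.0083835 m
Δh = 0.024024 + 0.0083835 = 0.0324075 m ≈ 3.2 cm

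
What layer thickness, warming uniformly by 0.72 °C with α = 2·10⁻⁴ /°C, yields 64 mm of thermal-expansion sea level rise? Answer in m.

H = Δh/(αΔT) = 0.064 / (2×10⁻⁴ × 0.72) ≈ 444.4 m

about 444 m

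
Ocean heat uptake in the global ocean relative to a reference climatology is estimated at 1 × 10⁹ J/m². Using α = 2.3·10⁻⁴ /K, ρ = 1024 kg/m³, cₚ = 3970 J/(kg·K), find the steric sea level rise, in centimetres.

Δh = αQ/(ρcₚ) = 2.3×10⁻⁴ × 1×10⁹ / (1024 × 3970) ≈ 0.056577 m

Δh ≈ 5.7 cm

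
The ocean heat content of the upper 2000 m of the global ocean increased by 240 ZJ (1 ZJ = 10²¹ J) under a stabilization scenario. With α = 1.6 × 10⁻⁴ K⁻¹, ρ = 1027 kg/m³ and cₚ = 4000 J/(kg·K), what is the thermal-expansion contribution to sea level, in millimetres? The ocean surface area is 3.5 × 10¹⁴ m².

about 26.7 mm

Per unit area: Q = 240×10²¹ / (3.5×10¹⁴) ≈ 6.857×10⁸ J/m²
Δh = αQ/(ρcₚ) = 1.6×10⁻⁴ × 6.857×10⁸ / (1027 × 4000) ≈ 0.026707 m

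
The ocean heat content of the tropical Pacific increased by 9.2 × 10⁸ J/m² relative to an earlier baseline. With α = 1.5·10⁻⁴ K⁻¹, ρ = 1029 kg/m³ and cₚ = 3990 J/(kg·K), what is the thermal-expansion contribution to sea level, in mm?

Δh = αQ/(ρcₚ) = 1.5×10⁻⁴ × 9.2×10⁸ / (1029 × 3990) ≈ 0.033612 m

Δh = 33.6 mm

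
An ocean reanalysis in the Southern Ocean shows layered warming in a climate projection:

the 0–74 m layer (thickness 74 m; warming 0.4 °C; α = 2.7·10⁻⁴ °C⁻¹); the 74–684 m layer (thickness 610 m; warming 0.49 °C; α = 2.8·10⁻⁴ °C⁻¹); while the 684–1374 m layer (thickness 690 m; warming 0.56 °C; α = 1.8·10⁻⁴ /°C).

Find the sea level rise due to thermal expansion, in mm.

161 mm

Layer 1: 0.4 × 74 × 2.7×10⁻⁴ = 0.007992 m
0.49 × 2.8×10⁻⁴ × 610 = 0.083692 m
684–1374 m: 690 × 1.8×10⁻⁴ × 0.56 = 0.069552 m
Δh = 0.007992 + 0.083692 + 0.069552 = 0.161236 m ≈ 161 mm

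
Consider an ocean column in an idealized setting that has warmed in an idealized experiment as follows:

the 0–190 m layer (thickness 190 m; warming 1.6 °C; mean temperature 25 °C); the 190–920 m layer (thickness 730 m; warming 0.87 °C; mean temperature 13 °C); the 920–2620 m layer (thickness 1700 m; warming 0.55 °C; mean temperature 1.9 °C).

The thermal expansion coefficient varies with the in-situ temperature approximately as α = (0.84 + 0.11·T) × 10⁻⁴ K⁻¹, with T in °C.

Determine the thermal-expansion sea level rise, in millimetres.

Layer 1: α = (0.84 + 0.11×25)×10⁻⁴ = 3.59×10⁻⁴ K⁻¹
Layer 2: α = (0.84 + 0.11×13)×10⁻⁴ = 2.27×10⁻⁴ K⁻¹
Layer 3: α = (0.84 + 0.11×1.9)×10⁻⁴ = 1.049×10⁻⁴ K⁻¹
Layer 1: 3.59×10⁻⁴ × 1.6 × 190 = 0.109136 m
730 × 0.87 × 2.27×10⁻⁴ = 0.1441677 m
1.049×10⁻⁴ × 0.55 × 1700 = 0.0980815 m
Δh = 0.109136 + 0.1441677 + 0.0980815 = 0.3513852 m

Δh = 351 mm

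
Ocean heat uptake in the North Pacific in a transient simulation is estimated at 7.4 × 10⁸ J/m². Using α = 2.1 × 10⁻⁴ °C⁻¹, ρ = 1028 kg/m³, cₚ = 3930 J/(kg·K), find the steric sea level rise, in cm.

Δh = αQ/(ρcₚ) = 2.1×10⁻⁴ × 7.4×10⁸ / (1028 × 3930) ≈ 0.038465 m

3.8 cm of thermosteric rise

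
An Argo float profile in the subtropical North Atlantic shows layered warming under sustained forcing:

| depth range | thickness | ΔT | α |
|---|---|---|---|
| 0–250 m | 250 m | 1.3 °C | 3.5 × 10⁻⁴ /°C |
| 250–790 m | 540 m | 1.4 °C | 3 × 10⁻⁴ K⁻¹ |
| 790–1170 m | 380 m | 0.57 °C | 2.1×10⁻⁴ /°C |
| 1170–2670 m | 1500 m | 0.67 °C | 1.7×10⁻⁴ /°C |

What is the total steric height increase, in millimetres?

3.5×10⁻⁴ × 1.3 × 250 = 0.11375 m
250–790 m: 3×10⁻⁴ × 540 × 1.4 = 0.22680 m
790–1170 m: 0.57 × 2.1×10⁻⁴ × 380 = 0.045486 m
1170–2670 m: 1500 × 0.67 × 1.7×10⁻⁴ = 0.17085 m
Δh = 0.11375 + 0.22680 + 0.045486 + 0.17085 = 0.556886 m ≈ 560 mm

560 mm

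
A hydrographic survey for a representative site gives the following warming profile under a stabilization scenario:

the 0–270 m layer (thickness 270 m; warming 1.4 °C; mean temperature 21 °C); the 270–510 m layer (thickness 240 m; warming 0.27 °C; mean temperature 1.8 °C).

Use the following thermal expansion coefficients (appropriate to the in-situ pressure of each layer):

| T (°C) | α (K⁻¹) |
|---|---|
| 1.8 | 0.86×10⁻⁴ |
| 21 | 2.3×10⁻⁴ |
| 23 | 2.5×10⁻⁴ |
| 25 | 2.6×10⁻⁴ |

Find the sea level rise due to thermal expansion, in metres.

0.093 m of thermosteric rise

Layer 1 at 21 °C → α = 2.3×10⁻⁴ K⁻¹
Layer 2 at 1.8 °C → α = 0.86×10⁻⁴ K⁻¹
270 × 1.4 × 2.3×10⁻⁴ = 0.08694 m
270–510 m: 0.86×10⁻⁴ × 240 × 0.27 = 0.0055728 m
Δh = 0.08694 + 0.0055728 = 0.0925128 m ≈ 0.093 m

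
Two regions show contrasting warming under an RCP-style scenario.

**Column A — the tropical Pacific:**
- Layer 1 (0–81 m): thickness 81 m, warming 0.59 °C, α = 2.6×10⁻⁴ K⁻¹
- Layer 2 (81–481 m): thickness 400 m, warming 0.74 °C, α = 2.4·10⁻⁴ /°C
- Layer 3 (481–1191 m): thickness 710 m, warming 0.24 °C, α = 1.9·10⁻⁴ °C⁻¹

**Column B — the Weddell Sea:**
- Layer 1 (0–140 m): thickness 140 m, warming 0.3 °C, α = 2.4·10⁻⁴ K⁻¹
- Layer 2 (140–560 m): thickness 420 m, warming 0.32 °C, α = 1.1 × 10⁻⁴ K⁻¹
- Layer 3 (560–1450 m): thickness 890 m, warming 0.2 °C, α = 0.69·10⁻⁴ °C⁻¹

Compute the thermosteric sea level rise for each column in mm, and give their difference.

A 0–81 m: 81 × 0.59 × 2.6×10⁻⁴ = 0.0124254 m
A Layer 2: 2.4×10⁻⁴ × 400 × 0.74 = 0.07104 m
A Layer 3: 710 × 0.24 × 1.9×10⁻⁴ = 0.032376 m
A total: 0.1158414 m
B 0–140 m: 140 × 0.3 × 2.4×10⁻⁴ = 0.01008 m
B 140–560 m: 420 × 1.1×10⁻⁴ × 0.32 = 0.014784 m
B Layer 3: 890 × 0.2 × 0.69×10⁻⁴ = 0.012282 m
B total: 0.037146 m
Difference: 0.1158414 − 0.037146 = 0.0786954 m

Δh_A ≈ 120 mm, Δh_B ≈ 37 mm; difference ≈ 79 mm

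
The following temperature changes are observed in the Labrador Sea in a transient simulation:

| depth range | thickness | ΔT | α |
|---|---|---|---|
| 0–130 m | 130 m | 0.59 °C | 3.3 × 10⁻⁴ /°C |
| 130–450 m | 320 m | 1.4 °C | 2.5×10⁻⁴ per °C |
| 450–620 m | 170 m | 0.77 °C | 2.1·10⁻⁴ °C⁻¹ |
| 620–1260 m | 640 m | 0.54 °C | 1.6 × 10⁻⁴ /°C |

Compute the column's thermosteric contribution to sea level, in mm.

0–130 m: 0.59 × 130 × 3.3×10⁻⁴ = 0.025311 m
1.4 × 320 × 2.5×10⁻⁴ = 0.11200 m
2.1×10⁻⁴ × 170 × 0.77 = 0.027489 m
640 × 0.54 × 1.6×10⁻⁴ = 0.055296 m
Δh = 0.025311 + 0.11200 + 0.027489 + 0.055296 = 0.220096 m ≈ 220 mm

Δh = 220 mm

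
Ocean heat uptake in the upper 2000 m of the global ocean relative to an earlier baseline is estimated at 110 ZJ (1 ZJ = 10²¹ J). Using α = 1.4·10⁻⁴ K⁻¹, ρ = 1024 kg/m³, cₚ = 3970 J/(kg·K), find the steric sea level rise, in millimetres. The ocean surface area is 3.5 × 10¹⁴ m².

10.8 mm of thermosteric rise

Per unit area: Q = 110×10²¹ / (3.5×10¹⁴) ≈ 3.143×10⁸ J/m²
Δh = αQ/(ρcₚ) = 1.4×10⁻⁴ × 3.143×10⁸ / (1024 × 3970) ≈ 0.010824 m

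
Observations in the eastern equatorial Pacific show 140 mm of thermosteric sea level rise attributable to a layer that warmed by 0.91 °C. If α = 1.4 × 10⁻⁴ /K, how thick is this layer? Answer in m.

H ≈ 1100 m

H = Δh/(αΔT) = 0.14 / (1.4×10⁻⁴ × 0.91) ≈ 1099 m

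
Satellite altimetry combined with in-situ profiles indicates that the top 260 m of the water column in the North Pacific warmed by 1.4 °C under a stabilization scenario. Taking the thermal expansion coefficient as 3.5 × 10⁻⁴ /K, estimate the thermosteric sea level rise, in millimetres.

Δh = 127 mm

Δh = αΔT·H = 3.5×10⁻⁴ × 1.4 × 260 = 0.12740 m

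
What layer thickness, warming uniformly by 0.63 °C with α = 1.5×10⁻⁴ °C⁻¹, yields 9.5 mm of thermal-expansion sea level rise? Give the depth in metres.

100 m

H = Δh/(αΔT) = 0.0095 / (1.5×10⁻⁴ × 0.63) ≈ 100.5 m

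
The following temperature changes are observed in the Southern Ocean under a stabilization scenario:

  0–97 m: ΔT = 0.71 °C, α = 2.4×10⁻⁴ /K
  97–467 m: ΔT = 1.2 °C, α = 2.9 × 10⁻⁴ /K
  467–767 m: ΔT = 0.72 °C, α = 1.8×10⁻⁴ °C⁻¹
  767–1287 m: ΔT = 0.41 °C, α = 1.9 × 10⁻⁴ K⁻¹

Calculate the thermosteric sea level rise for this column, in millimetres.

225 mm of thermosteric rise

Layer 1: 2.4×10⁻⁴ × 0.71 × 97 = 0.0165288 m
2.9×10⁻⁴ × 370 × 1.2 = 0.12876 m
Layer 3: 300 × 1.8×10⁻⁴ × 0.72 = 0.03888 m
Layer 4: 520 × 0.41 × 1.9×10⁻⁴ = 0.040508 m
Δh = 0.0165288 + 0.12876 + 0.03888 + 0.040508 = 0.2246768 m ≈ 225 mm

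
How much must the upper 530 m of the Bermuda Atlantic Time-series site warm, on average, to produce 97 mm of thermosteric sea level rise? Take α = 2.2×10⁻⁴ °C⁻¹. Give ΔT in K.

ΔT = Δh/(αH) = 0.097 / (2.2×10⁻⁴ × 530) ≈ 0.8319 K

0.83 K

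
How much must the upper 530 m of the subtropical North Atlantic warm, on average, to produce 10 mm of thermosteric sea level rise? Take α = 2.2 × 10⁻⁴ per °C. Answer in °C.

ΔT = Δh/(αH) = 0.01 / (2.2×10⁻⁴ × 530) ≈ 0.08576 °C

ΔT ≈ 0.0858 °C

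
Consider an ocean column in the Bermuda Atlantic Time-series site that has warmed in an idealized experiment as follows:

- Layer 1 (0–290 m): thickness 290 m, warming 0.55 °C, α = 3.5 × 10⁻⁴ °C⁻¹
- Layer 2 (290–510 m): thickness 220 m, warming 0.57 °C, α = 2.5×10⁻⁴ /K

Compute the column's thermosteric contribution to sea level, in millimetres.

0–290 m: 290 × 0.55 × 3.5×10⁻⁴ = 0.055825 m
290–510 m: 0.57 × 2.5×10⁻⁴ × 220 = 0.03135 m
Δh = 0.055825 + 0.03135 = 0.087175 m ≈ 87.2 mm

87.2 mm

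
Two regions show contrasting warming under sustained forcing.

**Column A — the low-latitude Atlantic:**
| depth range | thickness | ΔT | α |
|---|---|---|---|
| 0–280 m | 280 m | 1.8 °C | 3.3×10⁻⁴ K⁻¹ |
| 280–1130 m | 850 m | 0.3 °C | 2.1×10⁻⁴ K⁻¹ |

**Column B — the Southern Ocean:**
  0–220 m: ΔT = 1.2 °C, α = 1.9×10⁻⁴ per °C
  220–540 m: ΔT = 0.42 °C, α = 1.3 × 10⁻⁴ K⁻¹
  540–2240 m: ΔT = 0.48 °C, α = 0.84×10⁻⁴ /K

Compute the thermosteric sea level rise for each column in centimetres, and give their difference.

A Layer 1: 280 × 1.8 × 3.3×10⁻⁴ = 0.16632 m
A 280–1130 m: 2.1×10⁻⁴ × 0.3 × 850 = 0.05355 m
A total: 0.21987 m
B 220 × 1.9×10⁻⁴ × 1.2 = 0.05016 m
B 220–540 m: 1.3×10⁻⁴ × 320 × 0.42 = 0.017472 m
B 540–2240 m: 1700 × 0.48 × 0.84×10⁻⁴ = 0.068544 m
B total: 0.136176 m
Difference: 0.21987 − 0.136176 = 0.083694 m

A: 22.0 cm; B: 13.6 cm; difference 8.37 cm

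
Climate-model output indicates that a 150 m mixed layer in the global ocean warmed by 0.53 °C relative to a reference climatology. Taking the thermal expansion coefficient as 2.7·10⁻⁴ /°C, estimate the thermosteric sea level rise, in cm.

Δh = αΔT·H = 2.7×10⁻⁴ × 0.53 × 150 = 0.021465 m

Δh ≈ 2.1 cm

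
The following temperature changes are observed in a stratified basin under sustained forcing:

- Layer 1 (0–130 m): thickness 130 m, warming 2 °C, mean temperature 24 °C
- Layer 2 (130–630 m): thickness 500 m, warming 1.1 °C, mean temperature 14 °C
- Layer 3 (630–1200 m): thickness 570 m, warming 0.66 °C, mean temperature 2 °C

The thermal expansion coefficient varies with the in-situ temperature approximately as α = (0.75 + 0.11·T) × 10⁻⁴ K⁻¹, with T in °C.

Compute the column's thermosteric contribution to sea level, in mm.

Layer 1: α = (0.75 + 0.11×24)×10⁻⁴ = 3.39×10⁻⁴ K⁻¹
Layer 2: α = (0.75 + 0.11×14)×10⁻⁴ = 2.29×10⁻⁴ K⁻¹
Layer 3: α = (0.75 + 0.11×2)×10⁻⁴ = 0.97×10⁻⁴ K⁻¹
0–130 m: 3.39×10⁻⁴ × 2 × 130 = 0.08814 m
1.1 × 2.29×10⁻⁴ × 500 = 0.12595 m
0.97×10⁻⁴ × 570 × 0.66 = 0.0364914 m
Δh = 0.08814 + 0.12595 + 0.0364914 = 0.2505814 m

about 251 mm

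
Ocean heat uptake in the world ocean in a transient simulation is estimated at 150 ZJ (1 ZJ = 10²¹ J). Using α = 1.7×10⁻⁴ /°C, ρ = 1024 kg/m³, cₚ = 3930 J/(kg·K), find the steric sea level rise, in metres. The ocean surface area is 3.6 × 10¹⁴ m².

Per unit area: Q = 150×10²¹ / (3.6×10¹⁴) ≈ 4.167×10⁸ J/m²
Δh = αQ/(ρcₚ) = 1.7×10⁻⁴ × 4.167×10⁸ / (1024 × 3930) ≈ 0.017603 m

0.0176 m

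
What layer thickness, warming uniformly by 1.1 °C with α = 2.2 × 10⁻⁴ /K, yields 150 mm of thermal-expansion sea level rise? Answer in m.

H = Δh/(αΔT) = 0.15 / (2.2×10⁻⁴ × 1.1) ≈ 619.8 m

620 m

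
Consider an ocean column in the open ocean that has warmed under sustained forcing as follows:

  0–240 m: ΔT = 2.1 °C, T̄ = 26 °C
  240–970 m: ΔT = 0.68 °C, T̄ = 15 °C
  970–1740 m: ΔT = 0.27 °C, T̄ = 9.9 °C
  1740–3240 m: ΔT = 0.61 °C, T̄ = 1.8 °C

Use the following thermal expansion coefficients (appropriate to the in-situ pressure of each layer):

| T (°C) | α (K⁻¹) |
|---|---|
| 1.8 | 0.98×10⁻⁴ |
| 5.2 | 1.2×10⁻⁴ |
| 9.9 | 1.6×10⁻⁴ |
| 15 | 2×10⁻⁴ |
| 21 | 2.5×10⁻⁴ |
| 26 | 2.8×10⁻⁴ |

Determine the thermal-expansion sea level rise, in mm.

Layer 1 at 26 °C → α = 2.8×10⁻⁴ K⁻¹
Layer 2 at 15 °C → α = 2×10⁻⁴ K⁻¹
Layer 3 at 9.9 °C → α = 1.6×10⁻⁴ K⁻¹
Layer 4 at 1.8 °C → α = 0.98×10⁻⁴ K⁻¹
0–240 m: 2.8×10⁻⁴ × 2.1 × 240 = 0.14112 m
240–970 m: 0.68 × 2×10⁻⁴ × 730 = 0.09928 m
970–1740 m: 770 × 0.27 × 1.6×10⁻⁴ = 0.033264 m
1740–3240 m: 1500 × 0.98×10⁻⁴ × 0.61 = 0.08967 m
Δh = 0.14112 + 0.09928 + 0.033264 + 0.08967 = 0.363334 m

Δh ≈ 363 mm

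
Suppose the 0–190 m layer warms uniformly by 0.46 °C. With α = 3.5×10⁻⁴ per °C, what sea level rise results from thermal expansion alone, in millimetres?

Δh = αΔT·H = 3.5×10⁻⁴ × 0.46 × 190 = 0.03059 m

about 31 mm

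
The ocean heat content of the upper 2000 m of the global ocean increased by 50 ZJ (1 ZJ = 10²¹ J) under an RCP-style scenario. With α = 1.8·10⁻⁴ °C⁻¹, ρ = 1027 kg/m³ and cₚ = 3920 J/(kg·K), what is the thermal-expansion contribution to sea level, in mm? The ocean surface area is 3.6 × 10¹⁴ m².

Per unit area: Q = 50×10²¹ / (3.6×10¹⁴) ≈ 1.389×10⁸ J/m²
Δh = αQ/(ρcₚ) = 1.8×10⁻⁴ × 1.389×10⁸ / (1027 × 3920) ≈ 0.0062104 m

Δh = 6.2 mm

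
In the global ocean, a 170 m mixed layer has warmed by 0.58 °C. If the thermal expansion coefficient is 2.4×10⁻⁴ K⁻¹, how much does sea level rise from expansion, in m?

about 0.0237 m

Δh = αΔT·H = 2.4×10⁻⁴ × 0.58 × 170 = 0.023664 m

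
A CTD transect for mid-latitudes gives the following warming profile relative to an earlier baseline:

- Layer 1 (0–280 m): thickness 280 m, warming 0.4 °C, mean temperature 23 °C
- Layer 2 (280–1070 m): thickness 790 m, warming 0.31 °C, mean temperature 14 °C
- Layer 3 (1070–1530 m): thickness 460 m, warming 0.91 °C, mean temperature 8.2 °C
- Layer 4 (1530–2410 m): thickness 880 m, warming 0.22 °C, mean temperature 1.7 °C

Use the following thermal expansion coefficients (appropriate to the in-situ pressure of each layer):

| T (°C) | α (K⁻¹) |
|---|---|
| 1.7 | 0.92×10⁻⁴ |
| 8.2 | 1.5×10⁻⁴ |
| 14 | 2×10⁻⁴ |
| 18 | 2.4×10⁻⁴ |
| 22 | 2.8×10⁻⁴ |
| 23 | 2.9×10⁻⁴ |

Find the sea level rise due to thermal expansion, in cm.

16 cm of thermosteric rise

Layer 1 at 23 °C → α = 2.9×10⁻⁴ K⁻¹
Layer 2 at 14 °C → α = 2×10⁻⁴ K⁻¹
Layer 3 at 8.2 °C → α = 1.5×10⁻⁴ K⁻¹
Layer 4 at 1.7 °C → α = 0.92×10⁻⁴ K⁻¹
Layer 1: 2.9×10⁻⁴ × 0.4 × 280 = 0.03248 m
0.31 × 790 × 2×10⁻⁴ = 0.04898 m
Layer 3: 0.91 × 460 × 1.5×10⁻⁴ = 0.06279 m
0.92×10⁻⁴ × 880 × 0.22 = 0.0178112 m
Δh = 0.03248 + 0.04898 + 0.06279 + 0.0178112 = 0.1620612 m ≈ 16 cm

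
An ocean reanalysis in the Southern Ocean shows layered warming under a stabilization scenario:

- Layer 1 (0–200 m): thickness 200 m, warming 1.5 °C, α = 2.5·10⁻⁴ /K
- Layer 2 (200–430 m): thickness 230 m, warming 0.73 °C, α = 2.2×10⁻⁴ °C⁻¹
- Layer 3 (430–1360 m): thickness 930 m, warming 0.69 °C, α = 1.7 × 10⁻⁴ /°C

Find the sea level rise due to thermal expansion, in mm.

Δh = 221 mm

2.5×10⁻⁴ × 1.5 × 200 = 0.07500 m
Layer 2: 2.2×10⁻⁴ × 0.73 × 230 = 0.036938 m
0.69 × 1.7×10⁻⁴ × 930 = 0.109089 m
Δh = 0.07500 + 0.036938 + 0.109089 = 0.221027 m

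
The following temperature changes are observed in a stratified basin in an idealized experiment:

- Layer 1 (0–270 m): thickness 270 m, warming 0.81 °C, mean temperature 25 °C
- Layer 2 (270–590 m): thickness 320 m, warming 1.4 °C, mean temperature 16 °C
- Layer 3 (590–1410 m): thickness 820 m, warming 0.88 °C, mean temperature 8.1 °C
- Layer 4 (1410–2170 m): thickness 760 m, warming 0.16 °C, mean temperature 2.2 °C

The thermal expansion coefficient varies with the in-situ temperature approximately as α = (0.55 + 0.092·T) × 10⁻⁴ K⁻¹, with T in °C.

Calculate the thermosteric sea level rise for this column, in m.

Δh ≈ 0.256 m

Layer 1: α = (0.55 + 0.092×25)×10⁻⁴ = 2.85×10⁻⁴ K⁻¹
Layer 2: α = (0.55 + 0.092×16)×10⁻⁴ = 2.022×10⁻⁴ K⁻¹
Layer 3: α = (0.55 + 0.092×8.1)×10⁻⁴ = 1.2952×10⁻⁴ K⁻¹
Layer 4: α = (0.55 + 0.092×2.2)×10⁻⁴ = 0.7524×10⁻⁴ K⁻¹
0.81 × 2.85×10⁻⁴ × 270 = 0.0623295 m
Layer 2: 320 × 1.4 × 2.022×10⁻⁴ = 0.0905856 m
Layer 3: 820 × 0.88 × 1.2952×10⁻⁴ = 0.093461632 m
760 × 0.16 × 0.7524×10⁻⁴ = 0.009149184 m
Δh = 0.0623295 + 0.0905856 + 0.093461632 + 0.009149184 = 0.255525916 m ≈ 0.256 m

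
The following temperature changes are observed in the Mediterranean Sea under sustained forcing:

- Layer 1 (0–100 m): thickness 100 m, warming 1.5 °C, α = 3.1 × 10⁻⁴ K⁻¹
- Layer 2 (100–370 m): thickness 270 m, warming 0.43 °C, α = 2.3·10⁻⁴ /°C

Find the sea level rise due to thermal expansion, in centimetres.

3.1×10⁻⁴ × 100 × 1.5 = 0.04650 m
2.3×10⁻⁴ × 0.43 × 270 = 0.026703 m
Δh = 0.04650 + 0.026703 = 0.073203 m

7.32 cm of thermosteric rise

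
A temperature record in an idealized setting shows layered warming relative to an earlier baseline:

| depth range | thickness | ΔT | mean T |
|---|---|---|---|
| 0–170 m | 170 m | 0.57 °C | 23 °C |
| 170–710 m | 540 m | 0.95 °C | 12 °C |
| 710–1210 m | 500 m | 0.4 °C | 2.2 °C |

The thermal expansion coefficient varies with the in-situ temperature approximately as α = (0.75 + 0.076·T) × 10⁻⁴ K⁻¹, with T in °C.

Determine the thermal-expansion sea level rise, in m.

Layer 1: α = (0.75 + 0.076×23)×10⁻⁴ = 2.498×10⁻⁴ K⁻¹
Layer 2: α = (0.75 + 0.076×12)×10⁻⁴ = 1.662×10⁻⁴ K⁻¹
Layer 3: α = (0.75 + 0.076×2.2)×10⁻⁴ = 0.9172×10⁻⁴ K⁻¹
2.498×10⁻⁴ × 0.57 × 170 = 0.02420562 m
Layer 2: 540 × 0.95 × 1.662×10⁻⁴ = 0.0852606 m
710–1210 m: 500 × 0.9172×10⁻⁴ × 0.4 = 0.018344 m
Δh = 0.02420562 + 0.0852606 + 0.018344 = 0.12781022 m ≈ 0.13 m

0.13 m of thermosteric rise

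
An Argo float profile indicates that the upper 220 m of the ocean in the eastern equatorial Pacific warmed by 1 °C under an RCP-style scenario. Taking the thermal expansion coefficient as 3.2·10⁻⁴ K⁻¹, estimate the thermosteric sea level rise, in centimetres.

Δh = 7.04 cm

Δh = αΔT·H = 3.2×10⁻⁴ × 1 × 220 = 0.07040 m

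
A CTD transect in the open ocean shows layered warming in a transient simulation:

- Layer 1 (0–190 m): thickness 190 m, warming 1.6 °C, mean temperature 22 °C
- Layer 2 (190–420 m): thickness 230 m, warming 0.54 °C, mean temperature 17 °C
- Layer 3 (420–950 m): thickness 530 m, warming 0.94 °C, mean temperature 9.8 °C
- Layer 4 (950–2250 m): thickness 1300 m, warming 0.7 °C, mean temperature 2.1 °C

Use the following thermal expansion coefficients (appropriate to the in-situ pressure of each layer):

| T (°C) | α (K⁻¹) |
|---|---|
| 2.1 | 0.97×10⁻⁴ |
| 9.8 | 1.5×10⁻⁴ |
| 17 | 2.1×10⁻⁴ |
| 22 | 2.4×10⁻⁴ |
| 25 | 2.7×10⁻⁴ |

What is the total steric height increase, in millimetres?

260 mm

Layer 1 at 22 °C → α = 2.4×10⁻⁴ K⁻¹
Layer 2 at 17 °C → α = 2.1×10⁻⁴ K⁻¹
Layer 3 at 9.8 °C → α = 1.5×10⁻⁴ K⁻¹
Layer 4 at 2.1 °C → α = 0.97×10⁻⁴ K⁻¹
2.4×10⁻⁴ × 190 × 1.6 = 0.07296 m
Layer 2: 230 × 0.54 × 2.1×10⁻⁴ = 0.026082 m
420–950 m: 530 × 1.5×10⁻⁴ × 0.94 = 0.07473 m
0.7 × 1300 × 0.97×10⁻⁴ = 0.08827 m
Δh = 0.07296 + 0.026082 + 0.07473 + 0.08827 = 0.262042 m ≈ 260 mm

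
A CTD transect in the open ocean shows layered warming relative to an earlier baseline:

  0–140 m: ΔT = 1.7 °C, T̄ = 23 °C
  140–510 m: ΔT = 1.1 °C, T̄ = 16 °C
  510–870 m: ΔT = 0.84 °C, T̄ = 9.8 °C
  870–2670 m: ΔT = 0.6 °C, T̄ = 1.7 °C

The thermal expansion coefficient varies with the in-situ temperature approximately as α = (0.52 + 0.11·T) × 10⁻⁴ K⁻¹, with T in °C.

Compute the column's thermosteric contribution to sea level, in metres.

0.29 m of thermosteric rise

Layer 1: α = (0.52 + 0.11×23)×10⁻⁴ = 3.05×10⁻⁴ K⁻¹
Layer 2: α = (0.52 + 0.11×16)×10⁻⁴ = 2.28×10⁻⁴ K⁻¹
Layer 3: α = (0.52 + 0.11×9.8)×10⁻⁴ = 1.598×10⁻⁴ K⁻¹
Layer 4: α = (0.52 + 0.11×1.7)×10⁻⁴ = 0.707×10⁻⁴ K⁻¹
Layer 1: 140 × 1.7 × 3.05×10⁻⁴ = 0.07259 m
Layer 2: 2.28×10⁻⁴ × 370 × 1.1 = 0.092796 m
510–870 m: 360 × 1.598×10⁻⁴ × 0.84 = 0.04832352 m
Layer 4: 0.707×10⁻⁴ × 0.6 × 1800 = 0.076356 m
Δh = 0.07259 + 0.092796 + 0.04832352 + 0.076356 = 0.29006552 m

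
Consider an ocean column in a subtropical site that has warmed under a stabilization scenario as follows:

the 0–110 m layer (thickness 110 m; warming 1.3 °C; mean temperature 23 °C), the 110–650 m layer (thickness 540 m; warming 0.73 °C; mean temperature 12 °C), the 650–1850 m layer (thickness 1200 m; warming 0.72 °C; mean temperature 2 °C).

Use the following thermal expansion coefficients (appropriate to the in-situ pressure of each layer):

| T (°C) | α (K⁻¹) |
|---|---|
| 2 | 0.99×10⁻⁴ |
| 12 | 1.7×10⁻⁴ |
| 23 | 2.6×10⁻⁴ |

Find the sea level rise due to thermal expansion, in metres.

Layer 1 at 23 °C → α = 2.6×10⁻⁴ K⁻¹
Layer 2 at 12 °C → α = 1.7×10⁻⁴ K⁻¹
Layer 3 at 2 °C → α = 0.99×10⁻⁴ K⁻¹
Layer 1: 1.3 × 110 × 2.6×10⁻⁴ = 0.03718 m
1.7×10⁻⁴ × 540 × 0.73 = 0.067014 m
650–1850 m: 1200 × 0.72 × 0.99×10⁻⁴ = 0.085536 m
Δh = 0.03718 + 0.067014 + 0.085536 = 0.18973 m

0.190 m of thermosteric rise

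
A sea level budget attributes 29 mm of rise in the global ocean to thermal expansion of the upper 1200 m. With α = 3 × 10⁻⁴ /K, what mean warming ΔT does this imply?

ΔT = Δh/(αH) = 0.029 / (3×10⁻⁴ × 1200) ≈ 0.08056 °C

about 0.0806 °C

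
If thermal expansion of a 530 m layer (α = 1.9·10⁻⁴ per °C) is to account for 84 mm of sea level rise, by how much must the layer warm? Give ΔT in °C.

0.834 °C

ΔT = Δh/(αH) = 0.084 / (1.9×10⁻⁴ × 530) ≈ 0.8342 °C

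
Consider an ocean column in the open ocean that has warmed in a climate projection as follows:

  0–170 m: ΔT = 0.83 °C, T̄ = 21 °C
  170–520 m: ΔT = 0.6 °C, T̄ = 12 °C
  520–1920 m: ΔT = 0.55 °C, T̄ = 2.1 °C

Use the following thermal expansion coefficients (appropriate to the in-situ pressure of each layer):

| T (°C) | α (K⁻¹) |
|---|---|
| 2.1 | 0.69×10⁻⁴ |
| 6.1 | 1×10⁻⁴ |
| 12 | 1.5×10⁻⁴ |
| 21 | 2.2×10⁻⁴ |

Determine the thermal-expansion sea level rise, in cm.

about 12 cm

Layer 1 at 21 °C → α = 2.2×10⁻⁴ K⁻¹
Layer 2 at 12 °C → α = 1.5×10⁻⁴ K⁻¹
Layer 3 at 2.1 °C → α = 0.69×10⁻⁴ K⁻¹
Layer 1: 170 × 0.83 × 2.2×10⁻⁴ = 0.031042 m
Layer 2: 0.6 × 350 × 1.5×10⁻⁴ = 0.03150 m
520–1920 m: 0.69×10⁻⁴ × 0.55 × 1400 = 0.05313 m
Δh = 0.031042 + 0.03150 + 0.05313 = 0.115672 m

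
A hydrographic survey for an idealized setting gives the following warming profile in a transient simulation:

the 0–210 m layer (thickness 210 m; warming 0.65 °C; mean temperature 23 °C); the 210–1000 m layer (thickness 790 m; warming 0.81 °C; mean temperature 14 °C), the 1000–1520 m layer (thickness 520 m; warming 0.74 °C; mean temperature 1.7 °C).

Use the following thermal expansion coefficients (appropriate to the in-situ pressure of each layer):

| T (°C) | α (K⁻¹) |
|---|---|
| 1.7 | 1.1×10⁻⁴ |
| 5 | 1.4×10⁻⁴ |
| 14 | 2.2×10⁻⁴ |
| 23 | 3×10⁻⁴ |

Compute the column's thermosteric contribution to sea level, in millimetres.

Δh = 220 mm

Layer 1 at 23 °C → α = 3×10⁻⁴ K⁻¹
Layer 2 at 14 °C → α = 2.2×10⁻⁴ K⁻¹
Layer 3 at 1.7 °C → α = 1.1×10⁻⁴ K⁻¹
Layer 1: 3×10⁻⁴ × 210 × 0.65 = 0.04095 m
0.81 × 2.2×10⁻⁴ × 790 = 0.140778 m
1000–1520 m: 1.1×10⁻⁴ × 0.74 × 520 = 0.042328 m
Δh = 0.04095 + 0.140778 + 0.042328 = 0.224056 m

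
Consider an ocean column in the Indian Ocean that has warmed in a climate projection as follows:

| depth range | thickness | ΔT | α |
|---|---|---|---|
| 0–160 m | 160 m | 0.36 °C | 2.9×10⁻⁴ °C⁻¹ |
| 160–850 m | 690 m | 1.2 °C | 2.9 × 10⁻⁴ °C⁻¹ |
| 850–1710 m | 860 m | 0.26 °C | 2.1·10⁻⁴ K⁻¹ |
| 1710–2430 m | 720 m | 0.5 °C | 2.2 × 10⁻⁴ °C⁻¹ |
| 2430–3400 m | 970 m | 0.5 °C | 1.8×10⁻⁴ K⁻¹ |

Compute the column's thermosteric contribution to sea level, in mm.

Δh = 470 mm

Layer 1: 2.9×10⁻⁴ × 0.36 × 160 = 0.016704 m
Layer 2: 1.2 × 690 × 2.9×10⁻⁴ = 0.24012 m
850–1710 m: 2.1×10⁻⁴ × 0.26 × 860 = 0.046956 m
2.2×10⁻⁴ × 720 × 0.5 = 0.07920 m
2430–3400 m: 0.5 × 1.8×10⁻⁴ × 970 = 0.08730 m
Δh = 0.016704 + 0.24012 + 0.046956 + 0.07920 + 0.08730 = 0.47028 m ≈ 470 mm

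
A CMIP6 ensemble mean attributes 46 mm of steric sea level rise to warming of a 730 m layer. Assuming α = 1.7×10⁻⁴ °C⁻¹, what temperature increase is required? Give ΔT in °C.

ΔT = Δh/(αH) = 0.046 / (1.7×10⁻⁴ × 730) ≈ 0.3707 °C

0.371 °C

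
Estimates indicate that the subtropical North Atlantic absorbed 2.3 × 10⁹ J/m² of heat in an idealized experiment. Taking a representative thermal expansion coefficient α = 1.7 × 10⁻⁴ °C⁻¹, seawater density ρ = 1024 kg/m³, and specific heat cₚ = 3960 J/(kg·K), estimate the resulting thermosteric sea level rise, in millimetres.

96.4 mm

Δh = αQ/(ρcₚ) = 1.7×10⁻⁴ × 2.3×10⁹ / (1024 × 3960) ≈ 0.096423 m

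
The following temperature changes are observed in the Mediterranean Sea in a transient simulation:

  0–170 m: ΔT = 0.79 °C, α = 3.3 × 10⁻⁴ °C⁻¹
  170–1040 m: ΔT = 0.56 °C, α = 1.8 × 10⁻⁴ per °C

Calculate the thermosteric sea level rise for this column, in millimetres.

132 mm of thermosteric rise

0–170 m: 170 × 0.79 × 3.3×10⁻⁴ = 0.044319 m
0.56 × 1.8×10⁻⁴ × 870 = 0.087696 m
Δh = 0.044319 + 0.087696 = 0.132015 m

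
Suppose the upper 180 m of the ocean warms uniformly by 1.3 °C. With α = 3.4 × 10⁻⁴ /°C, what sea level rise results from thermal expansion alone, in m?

Δh = αΔT·H = 3.4×10⁻⁴ × 1.3 × 180 = 0.07956 m

about 0.0796 m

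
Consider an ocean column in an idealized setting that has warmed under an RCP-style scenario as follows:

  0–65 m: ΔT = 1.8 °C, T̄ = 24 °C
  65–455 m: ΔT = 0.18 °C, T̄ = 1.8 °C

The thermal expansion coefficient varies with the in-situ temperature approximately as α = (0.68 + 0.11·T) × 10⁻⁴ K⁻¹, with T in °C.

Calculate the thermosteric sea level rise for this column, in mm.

Layer 1: α = (0.68 + 0.11×24)×10⁻⁴ = 3.32×10⁻⁴ K⁻¹
Layer 2: α = (0.68 + 0.11×1.8)×10⁻⁴ = 0.878×10⁻⁴ K⁻¹
1.8 × 65 × 3.32×10⁻⁴ = 0.038844 m
65–455 m: 0.878×10⁻⁴ × 0.18 × 390 = 0.00616356 m
Δh = 0.038844 + 0.00616356 = 0.04500756 m ≈ 45.0 mm

45.0 mm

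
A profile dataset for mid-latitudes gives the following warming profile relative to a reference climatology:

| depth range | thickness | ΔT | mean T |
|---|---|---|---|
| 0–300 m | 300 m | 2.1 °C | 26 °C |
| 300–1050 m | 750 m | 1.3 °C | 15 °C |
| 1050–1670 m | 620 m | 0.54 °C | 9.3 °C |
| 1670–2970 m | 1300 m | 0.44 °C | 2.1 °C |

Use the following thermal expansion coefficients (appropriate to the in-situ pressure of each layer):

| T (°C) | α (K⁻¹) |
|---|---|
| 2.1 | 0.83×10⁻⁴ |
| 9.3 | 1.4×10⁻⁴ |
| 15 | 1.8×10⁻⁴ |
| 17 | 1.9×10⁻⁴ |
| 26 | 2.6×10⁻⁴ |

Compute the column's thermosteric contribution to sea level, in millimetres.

Layer 1 at 26 °C → α = 2.6×10⁻⁴ K⁻¹
Layer 2 at 15 °C → α = 1.8×10⁻⁴ K⁻¹
Layer 3 at 9.3 °C → α = 1.4×10⁻⁴ K⁻¹
Layer 4 at 2.1 °C → α = 0.83×10⁻⁴ K⁻¹
2.1 × 2.6×10⁻⁴ × 300 = 0.16380 m
300–1050 m: 1.8×10⁻⁴ × 750 × 1.3 = 0.17550 m
1050–1670 m: 620 × 0.54 × 1.4×10⁻⁴ = 0.046872 m
1670–2970 m: 0.83×10⁻⁴ × 1300 × 0.44 = 0.047476 m
Δh = 0.16380 + 0.17550 + 0.046872 + 0.047476 = 0.433648 m ≈ 434 mm

434 mm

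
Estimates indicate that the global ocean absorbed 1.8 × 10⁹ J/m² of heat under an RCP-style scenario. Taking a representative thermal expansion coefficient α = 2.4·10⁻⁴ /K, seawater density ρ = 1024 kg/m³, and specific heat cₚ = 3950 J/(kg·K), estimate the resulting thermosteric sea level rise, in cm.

Δh = αQ/(ρcₚ) = 2.4×10⁻⁴ × 1.8×10⁹ / (1024 × 3950) ≈ 0.10680 m

Δh = 10.7 cm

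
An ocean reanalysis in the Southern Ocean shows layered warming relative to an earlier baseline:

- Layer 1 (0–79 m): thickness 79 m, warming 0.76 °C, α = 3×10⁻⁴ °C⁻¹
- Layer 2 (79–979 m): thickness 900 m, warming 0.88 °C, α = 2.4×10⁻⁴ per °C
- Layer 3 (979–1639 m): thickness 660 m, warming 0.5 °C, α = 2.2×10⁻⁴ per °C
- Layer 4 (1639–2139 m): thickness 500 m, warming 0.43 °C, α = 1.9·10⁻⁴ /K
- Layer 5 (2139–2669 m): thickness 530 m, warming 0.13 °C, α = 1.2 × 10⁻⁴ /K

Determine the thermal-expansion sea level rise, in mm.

about 330 mm

0–79 m: 0.76 × 3×10⁻⁴ × 79 = 0.018012 m
Layer 2: 0.88 × 2.4×10⁻⁴ × 900 = 0.19008 m
2.2×10⁻⁴ × 0.5 × 660 = 0.07260 m
500 × 1.9×10⁻⁴ × 0.43 = 0.04085 m
Layer 5: 530 × 1.2×10⁻⁴ × 0.13 = 0.008268 m
Δh = 0.018012 + 0.19008 + 0.07260 + 0.04085 + 0.008268 = 0.32981 m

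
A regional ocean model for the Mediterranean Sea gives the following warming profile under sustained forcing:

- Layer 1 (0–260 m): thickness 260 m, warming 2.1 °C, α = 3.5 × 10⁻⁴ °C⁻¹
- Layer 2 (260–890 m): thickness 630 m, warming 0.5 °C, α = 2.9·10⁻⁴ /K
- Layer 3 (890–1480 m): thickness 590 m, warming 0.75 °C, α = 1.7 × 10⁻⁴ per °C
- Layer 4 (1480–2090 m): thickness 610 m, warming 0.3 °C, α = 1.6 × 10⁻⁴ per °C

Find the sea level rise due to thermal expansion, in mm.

Δh = 387 mm

Layer 1: 3.5×10⁻⁴ × 2.1 × 260 = 0.19110 m
260–890 m: 0.5 × 630 × 2.9×10⁻⁴ = 0.09135 m
Layer 3: 0.75 × 590 × 1.7×10⁻⁴ = 0.075225 m
0.3 × 1.6×10⁻⁴ × 610 = 0.02928 m
Δh = 0.19110 + 0.09135 + 0.075225 + 0.02928 = 0.386955 m ≈ 387 mm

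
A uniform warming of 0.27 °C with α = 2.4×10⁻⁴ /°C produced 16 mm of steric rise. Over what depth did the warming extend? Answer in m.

H = Δh/(αΔT) = 0.016 / (2.4×10⁻⁴ × 0.27) ≈ 246.9 m

about 247 m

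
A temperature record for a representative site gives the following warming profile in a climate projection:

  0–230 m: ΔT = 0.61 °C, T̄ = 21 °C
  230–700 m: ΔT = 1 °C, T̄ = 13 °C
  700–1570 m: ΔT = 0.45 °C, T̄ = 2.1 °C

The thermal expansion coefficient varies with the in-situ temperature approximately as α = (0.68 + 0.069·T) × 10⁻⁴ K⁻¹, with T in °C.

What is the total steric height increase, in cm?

13.6 cm of thermosteric rise

Layer 1: α = (0.68 + 0.069×21)×10⁻⁴ = 2.129×10⁻⁴ K⁻¹
Layer 2: α = (0.68 + 0.069×13)×10⁻⁴ = 1.577×10⁻⁴ K⁻¹
Layer 3: α = (0.68 + 0.069×2.1)×10⁻⁴ = 0.8249×10⁻⁴ K⁻¹
0–230 m: 2.129×10⁻⁴ × 230 × 0.61 = 0.02986987 m
Layer 2: 1.577×10⁻⁴ × 470 × 1 = 0.074119 m
870 × 0.8249×10⁻⁴ × 0.45 = 0.032294835 m
Δh = 0.02986987 + 0.074119 + 0.032294835 = 0.136283705 m ≈ 13.6 cm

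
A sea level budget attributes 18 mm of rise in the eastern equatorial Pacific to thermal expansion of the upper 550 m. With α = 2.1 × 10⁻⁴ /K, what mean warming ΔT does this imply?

ΔT ≈ 0.156 °C

ΔT = Δh/(αH) = 0.018 / (2.1×10⁻⁴ × 550) ≈ 0.1558 °C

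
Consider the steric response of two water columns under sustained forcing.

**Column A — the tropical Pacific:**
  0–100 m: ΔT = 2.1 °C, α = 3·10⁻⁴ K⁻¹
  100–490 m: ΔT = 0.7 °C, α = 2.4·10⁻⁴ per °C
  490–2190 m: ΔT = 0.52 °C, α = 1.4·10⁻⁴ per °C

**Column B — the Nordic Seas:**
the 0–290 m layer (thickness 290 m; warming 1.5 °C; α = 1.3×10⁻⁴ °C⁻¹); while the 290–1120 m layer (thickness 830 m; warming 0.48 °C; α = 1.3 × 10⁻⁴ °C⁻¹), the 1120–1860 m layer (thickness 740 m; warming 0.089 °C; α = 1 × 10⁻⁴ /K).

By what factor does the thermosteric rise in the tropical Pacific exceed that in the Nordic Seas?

A Layer 1: 3×10⁻⁴ × 100 × 2.1 = 0.06300 m
A 0.7 × 2.4×10⁻⁴ × 390 = 0.06552 m
A 490–2190 m: 1.4×10⁻⁴ × 1700 × 0.52 = 0.12376 m
A total: 0.25228 m
B Layer 1: 290 × 1.5 × 1.3×10⁻⁴ = 0.05655 m
B 1.3×10⁻⁴ × 830 × 0.48 = 0.051792 m
B Layer 3: 0.089 × 740 × 1×10⁻⁴ = 0.006586 m
B total: 0.114928 m
Ratio: 0.25228 / 0.114928 ≈ 2.195

≈ 2.2×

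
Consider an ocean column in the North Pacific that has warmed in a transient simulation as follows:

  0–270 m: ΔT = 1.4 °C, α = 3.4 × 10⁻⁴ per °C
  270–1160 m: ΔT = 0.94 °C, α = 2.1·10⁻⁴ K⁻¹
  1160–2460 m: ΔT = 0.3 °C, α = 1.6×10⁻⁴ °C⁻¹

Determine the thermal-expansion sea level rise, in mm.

1.4 × 3.4×10⁻⁴ × 270 = 0.12852 m
270–1160 m: 890 × 0.94 × 2.1×10⁻⁴ = 0.175686 m
Layer 3: 1300 × 0.3 × 1.6×10⁻⁴ = 0.06240 m
Δh = 0.12852 + 0.175686 + 0.06240 = 0.366606 m

Δh ≈ 367 mm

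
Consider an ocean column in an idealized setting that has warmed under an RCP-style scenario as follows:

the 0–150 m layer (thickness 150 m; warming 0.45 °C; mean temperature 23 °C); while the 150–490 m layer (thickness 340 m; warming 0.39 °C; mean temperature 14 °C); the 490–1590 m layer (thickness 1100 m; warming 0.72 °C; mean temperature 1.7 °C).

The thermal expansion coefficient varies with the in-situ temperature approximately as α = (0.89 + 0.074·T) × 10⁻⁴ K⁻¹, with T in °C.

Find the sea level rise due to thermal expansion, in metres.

Layer 1: α = (0.89 + 0.074×23)×10⁻⁴ = 2.592×10⁻⁴ K⁻¹
Layer 2: α = (0.89 + 0.074×14)×10⁻⁴ = 1.926×10⁻⁴ K⁻¹
Layer 3: α = (0.89 + 0.074×1.7)×10⁻⁴ = 1.0158×10⁻⁴ K⁻¹
Layer 1: 0.45 × 150 × 2.592×10⁻⁴ = 0.017496 m
Layer 2: 1.926×10⁻⁴ × 0.39 × 340 = 0.02553876 m
Layer 3: 0.72 × 1100 × 1.0158×10⁻⁴ = 0.08045136 m
Δh = 0.017496 + 0.02553876 + 0.08045136 = 0.12348612 m

about 0.12 m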